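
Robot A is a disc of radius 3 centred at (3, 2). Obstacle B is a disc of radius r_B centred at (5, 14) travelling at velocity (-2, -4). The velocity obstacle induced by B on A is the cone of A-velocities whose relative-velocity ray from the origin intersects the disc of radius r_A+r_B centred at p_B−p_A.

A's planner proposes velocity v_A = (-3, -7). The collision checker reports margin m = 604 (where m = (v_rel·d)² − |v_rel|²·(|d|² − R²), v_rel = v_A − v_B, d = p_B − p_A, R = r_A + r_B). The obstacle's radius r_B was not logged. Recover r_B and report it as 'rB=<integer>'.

m = 604
d = (2, 12);  v_rel = (-1, -3),  |v_rel|² = 10
v_rel×d = (-1)·(12) − (-3)·(2) = -6
since m = R²·10 − (-6)²:  R² = (36 + 604) / 10 = 64
R = √64 = 8  ⇒  r_B = 8 − 3 = 5

rB=5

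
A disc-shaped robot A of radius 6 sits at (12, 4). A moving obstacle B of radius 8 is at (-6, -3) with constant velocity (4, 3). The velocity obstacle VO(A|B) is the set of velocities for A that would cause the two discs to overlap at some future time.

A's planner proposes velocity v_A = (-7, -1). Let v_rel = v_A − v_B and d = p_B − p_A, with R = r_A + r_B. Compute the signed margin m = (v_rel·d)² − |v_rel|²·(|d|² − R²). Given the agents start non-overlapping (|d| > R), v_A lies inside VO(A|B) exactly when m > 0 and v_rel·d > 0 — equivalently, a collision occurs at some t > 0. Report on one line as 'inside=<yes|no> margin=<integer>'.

d = (-18, -7),  |d|² = 373;  R = 6+8 = 14,  c = 373−14² = 177
v_rel = (-11, -4),  |v_rel|² = 137;  v_rel·d = (-11)·(-18) + (-4)·(-7) = 226
137·t² − 452·t + 177 = 0  ⇒  m = 226² − 137·177 = 26827
m = 26827 > 0,  v_rel·d = 226 > 0  ⇒  inside

inside=yes margin=26827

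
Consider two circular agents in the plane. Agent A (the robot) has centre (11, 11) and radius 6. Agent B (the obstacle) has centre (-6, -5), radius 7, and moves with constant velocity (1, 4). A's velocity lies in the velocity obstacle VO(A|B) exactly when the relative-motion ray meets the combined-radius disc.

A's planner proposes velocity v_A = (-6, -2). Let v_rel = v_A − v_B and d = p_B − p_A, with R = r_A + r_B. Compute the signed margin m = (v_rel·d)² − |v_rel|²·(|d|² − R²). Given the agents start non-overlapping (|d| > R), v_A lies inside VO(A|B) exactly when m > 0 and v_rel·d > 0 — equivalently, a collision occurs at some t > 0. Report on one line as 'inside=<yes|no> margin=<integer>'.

d = (-17, -16),  |d|² = 545;  R = 6+7 = 13,  c = 545−13² = 376
v_rel = (-7, -6),  |v_rel|² = 85;  v_rel·d = (-7)·(-17) + (-6)·(-16) = 215
85·t² − 430·t + 376 = 0  ⇒  m = 215² − 85·376 = 14265
m = 14265 > 0,  v_rel·d = 215 > 0  ⇒  inside

inside=yes margin=14265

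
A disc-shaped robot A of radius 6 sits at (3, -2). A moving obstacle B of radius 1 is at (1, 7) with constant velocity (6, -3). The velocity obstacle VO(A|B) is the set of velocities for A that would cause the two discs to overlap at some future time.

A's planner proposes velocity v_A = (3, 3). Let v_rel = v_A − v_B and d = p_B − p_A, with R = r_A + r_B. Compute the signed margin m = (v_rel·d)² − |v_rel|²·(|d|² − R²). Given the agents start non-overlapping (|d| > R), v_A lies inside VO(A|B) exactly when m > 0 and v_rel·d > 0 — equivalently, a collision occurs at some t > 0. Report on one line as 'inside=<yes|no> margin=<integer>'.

d = (-2, 9),  |d|² = 85;  R = 6+1 = 7,  c = 85−7² = 36
v_rel = (-3, 6),  |v_rel|² = 45;  v_rel·d = (-3)·(-2) + (6)·(9) = 60
45·t² − 120·t + 36 = 0  ⇒  m = 60² − 45·36 = 1980
m = 1980 > 0,  v_rel·d = 60 > 0  ⇒  inside

inside=yes margin=1980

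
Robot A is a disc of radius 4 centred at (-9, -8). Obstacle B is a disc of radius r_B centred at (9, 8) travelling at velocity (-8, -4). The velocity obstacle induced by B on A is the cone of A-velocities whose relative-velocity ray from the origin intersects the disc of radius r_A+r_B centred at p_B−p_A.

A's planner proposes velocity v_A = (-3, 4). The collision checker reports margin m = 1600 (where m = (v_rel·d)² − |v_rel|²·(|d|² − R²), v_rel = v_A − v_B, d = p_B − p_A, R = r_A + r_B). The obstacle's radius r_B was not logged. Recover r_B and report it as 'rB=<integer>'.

m = 1600
d = (18, 16);  v_rel = (5, 8),  |v_rel|² = 89
v_rel×d = (5)·(16) − (8)·(18) = -64
since m = R²·89 − (-64)²:  R² = (4096 + 1600) / 89 = 64
R = √64 = 8  ⇒  r_B = 8 − 4 = 4

rB=4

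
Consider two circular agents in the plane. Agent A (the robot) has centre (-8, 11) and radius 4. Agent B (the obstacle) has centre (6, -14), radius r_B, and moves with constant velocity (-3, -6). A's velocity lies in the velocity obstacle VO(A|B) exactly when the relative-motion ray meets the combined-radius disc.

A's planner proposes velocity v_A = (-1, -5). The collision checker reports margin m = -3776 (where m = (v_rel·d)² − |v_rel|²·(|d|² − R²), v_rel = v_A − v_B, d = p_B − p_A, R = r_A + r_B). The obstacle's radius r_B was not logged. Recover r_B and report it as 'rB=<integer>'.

m = -3776
d = (14, -25);  v_rel = (2, 1),  |v_rel|² = 5
v_rel×d = (2)·(-25) − (1)·(14) = -64
since m = R²·5 − (-64)²:  R² = (4096 + -3776) / 5 = 64
R = √64 = 8  ⇒  r_B = 8 − 4 = 4

rB=4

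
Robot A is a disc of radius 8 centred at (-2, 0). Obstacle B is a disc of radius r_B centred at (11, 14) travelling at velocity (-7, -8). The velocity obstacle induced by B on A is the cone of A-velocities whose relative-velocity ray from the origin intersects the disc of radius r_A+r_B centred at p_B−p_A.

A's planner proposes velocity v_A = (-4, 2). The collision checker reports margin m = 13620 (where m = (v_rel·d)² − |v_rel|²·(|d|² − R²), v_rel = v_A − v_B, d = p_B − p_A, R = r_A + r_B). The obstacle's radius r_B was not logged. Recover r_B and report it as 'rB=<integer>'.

m = 13620
d = (13, 14);  v_rel = (3, 10),  |v_rel|² = 109
v_rel×d = (3)·(14) − (10)·(13) = -88
since m = R²·109 − (-88)²:  R² = (7744 + 13620) / 109 = 196
R = √196 = 14  ⇒  r_B = 14 − 8 = 6

rB=6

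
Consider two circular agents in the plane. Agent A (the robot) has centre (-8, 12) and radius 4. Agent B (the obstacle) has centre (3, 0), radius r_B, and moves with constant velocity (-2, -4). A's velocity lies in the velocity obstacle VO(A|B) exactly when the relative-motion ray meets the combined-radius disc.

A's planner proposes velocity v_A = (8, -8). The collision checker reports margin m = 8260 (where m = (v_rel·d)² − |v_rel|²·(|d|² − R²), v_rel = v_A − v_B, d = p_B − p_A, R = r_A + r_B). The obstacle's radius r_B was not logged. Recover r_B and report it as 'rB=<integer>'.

m = 8260
d = (11, -12);  v_rel = (10, -4),  |v_rel|² = 116
v_rel×d = (10)·(-12) − (-4)·(11) = -76
since m = R²·116 − (-76)²:  R² = (5776 + 8260) / 116 = 121
R = √121 = 11  ⇒  r_B = 11 − 4 = 7

rB=7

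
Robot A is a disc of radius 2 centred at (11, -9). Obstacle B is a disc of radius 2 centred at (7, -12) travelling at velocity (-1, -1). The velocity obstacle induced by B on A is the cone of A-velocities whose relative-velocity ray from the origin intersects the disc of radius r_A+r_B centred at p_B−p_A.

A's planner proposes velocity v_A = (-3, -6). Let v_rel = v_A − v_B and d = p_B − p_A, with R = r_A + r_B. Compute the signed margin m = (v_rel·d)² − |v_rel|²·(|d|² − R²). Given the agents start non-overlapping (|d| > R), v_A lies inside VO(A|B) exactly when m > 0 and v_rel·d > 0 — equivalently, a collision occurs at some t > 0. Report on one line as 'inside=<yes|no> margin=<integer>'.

d = (-4, -3),  |d|² = 25;  R = 2+2 = 4,  c = 25−4² = 9
v_rel = (-2, -5),  |v_rel|² = 29;  v_rel·d = (-2)·(-4) + (-5)·(-3) = 23
29·t² − 46·t + 9 = 0  ⇒  m = 23² − 29·9 = 268
m = 268 > 0,  v_rel·d = 23 > 0  ⇒  inside

inside=yes margin=268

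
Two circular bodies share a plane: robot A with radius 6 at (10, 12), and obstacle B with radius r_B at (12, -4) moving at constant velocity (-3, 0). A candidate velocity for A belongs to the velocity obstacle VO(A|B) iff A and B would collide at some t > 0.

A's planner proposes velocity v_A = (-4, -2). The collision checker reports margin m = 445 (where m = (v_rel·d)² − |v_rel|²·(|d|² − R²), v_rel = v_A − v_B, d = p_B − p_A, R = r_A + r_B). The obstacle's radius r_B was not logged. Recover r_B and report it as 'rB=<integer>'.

m = 445
d = (2, -16);  v_rel = (-1, -2),  |v_rel|² = 5
v_rel×d = (-1)·(-16) − (-2)·(2) = 20
since m = R²·5 − 20²:  R² = (400 + 445) / 5 = 169
R = √169 = 13  ⇒  r_B = 13 − 6 = 7

rB=7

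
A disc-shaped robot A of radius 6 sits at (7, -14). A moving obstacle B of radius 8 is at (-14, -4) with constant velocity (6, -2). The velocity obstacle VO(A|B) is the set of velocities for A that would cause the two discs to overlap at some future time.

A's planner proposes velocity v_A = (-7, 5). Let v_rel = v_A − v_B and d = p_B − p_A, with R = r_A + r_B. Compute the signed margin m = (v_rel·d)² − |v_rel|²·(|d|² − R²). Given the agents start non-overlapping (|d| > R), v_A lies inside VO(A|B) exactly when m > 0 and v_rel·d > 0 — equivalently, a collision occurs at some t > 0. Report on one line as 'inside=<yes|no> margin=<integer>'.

d = (-21, 10),  |d|² = 541;  R = 6+8 = 14,  c = 541−14² = 345
v_rel = (-13, 7),  |v_rel|² = 218;  v_rel·d = (-13)·(-21) + (7)·(10) = 343
218·t² − 686·t + 345 = 0  ⇒  m = 343² − 218·345 = 42439
m = 42439 > 0,  v_rel·d = 343 > 0  ⇒  inside

inside=yes margin=42439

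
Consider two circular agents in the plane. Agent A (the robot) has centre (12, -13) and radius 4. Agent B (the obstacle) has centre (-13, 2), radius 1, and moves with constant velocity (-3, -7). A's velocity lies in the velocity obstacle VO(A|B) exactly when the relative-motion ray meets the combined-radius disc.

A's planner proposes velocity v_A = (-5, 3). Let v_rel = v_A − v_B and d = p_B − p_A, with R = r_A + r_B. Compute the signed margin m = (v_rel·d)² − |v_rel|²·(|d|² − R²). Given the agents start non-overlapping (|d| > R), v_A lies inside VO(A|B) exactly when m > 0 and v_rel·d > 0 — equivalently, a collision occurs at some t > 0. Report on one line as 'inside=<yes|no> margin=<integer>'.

d = (-25, 15),  |d|² = 850;  R = 4+1 = 5,  c = 850−5² = 825
v_rel = (-2, 10),  |v_rel|² = 104;  v_rel·d = (-2)·(-25) + (10)·(15) = 200
104·t² − 400·t + 825 = 0  ⇒  m = 200² − 104·825 = -45800
m = -45800 < 0,  v_rel·d = 200 > 0  ⇒  outside

inside=no margin=-45800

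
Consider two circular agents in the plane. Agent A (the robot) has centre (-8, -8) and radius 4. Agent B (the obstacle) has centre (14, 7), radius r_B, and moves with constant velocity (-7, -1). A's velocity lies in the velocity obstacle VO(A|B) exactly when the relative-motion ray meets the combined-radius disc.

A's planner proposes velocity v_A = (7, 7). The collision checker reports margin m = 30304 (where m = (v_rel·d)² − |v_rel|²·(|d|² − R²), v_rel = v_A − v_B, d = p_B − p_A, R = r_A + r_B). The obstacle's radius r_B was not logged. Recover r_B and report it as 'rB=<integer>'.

m = 30304
d = (22, 15);  v_rel = (14, 8),  |v_rel|² = 260
v_rel×d = (14)·(15) − (8)·(22) = 34
since m = R²·260 − 34²:  R² = (1156 + 30304) / 260 = 121
R = √121 = 11  ⇒  r_B = 11 − 4 = 7

rB=7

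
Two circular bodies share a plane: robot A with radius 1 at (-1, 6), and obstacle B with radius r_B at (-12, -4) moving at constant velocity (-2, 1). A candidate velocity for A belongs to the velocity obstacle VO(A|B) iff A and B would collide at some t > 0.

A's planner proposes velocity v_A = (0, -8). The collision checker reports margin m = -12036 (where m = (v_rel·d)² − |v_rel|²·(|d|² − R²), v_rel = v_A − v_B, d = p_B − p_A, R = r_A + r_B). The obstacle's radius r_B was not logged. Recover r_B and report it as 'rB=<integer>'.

m = -12036
d = (-11, -10);  v_rel = (2, -9),  |v_rel|² = 85
v_rel×d = (2)·(-10) − (-9)·(-11) = -119
since m = R²·85 − (-119)²:  R² = (14161 + -12036) / 85 = 25
R = √25 = 5  ⇒  r_B = 5 − 1 = 4

rB=4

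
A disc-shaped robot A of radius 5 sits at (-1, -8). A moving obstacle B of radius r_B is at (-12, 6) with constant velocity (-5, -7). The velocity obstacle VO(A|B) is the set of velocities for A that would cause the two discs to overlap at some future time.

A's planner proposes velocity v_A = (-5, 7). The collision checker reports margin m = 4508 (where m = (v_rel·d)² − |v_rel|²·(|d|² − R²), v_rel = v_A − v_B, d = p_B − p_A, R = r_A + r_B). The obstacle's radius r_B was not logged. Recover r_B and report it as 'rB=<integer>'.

m = 4508
d = (-11, 14);  v_rel = (0, 14),  |v_rel|² = 196
v_rel×d = (0)·(14) − (14)·(-11) = 154
since m = R²·196 − 154²:  R² = (23716 + 4508) / 196 = 144
R = √144 = 12  ⇒  r_B = 12 − 5 = 7

rB=7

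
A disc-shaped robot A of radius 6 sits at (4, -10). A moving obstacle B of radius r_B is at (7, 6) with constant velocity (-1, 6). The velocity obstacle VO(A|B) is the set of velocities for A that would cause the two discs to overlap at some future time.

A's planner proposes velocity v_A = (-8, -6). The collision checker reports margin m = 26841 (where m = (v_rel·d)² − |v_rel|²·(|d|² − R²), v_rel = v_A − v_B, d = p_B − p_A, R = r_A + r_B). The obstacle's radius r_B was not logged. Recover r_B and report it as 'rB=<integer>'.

m = 26841
d = (3, 16);  v_rel = (-7, -12),  |v_rel|² = 193
v_rel×d = (-7)·(16) − (-12)·(3) = -76
since m = R²·193 − (-76)²:  R² = (5776 + 26841) / 193 = 169
R = √169 = 13  ⇒  r_B = 13 − 6 = 7

rB=7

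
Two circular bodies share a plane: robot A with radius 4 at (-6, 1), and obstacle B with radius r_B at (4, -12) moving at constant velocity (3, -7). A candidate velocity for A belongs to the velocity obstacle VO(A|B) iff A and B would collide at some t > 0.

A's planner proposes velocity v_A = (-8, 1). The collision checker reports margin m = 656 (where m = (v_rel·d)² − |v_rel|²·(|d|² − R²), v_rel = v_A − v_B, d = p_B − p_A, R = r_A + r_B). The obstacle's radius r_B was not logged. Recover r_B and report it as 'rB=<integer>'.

m = 656
d = (10, -13);  v_rel = (-11, 8),  |v_rel|² = 185
v_rel×d = (-11)·(-13) − (8)·(10) = 63
since m = R²·185 − 63²:  R² = (3969 + 656) / 185 = 25
R = √25 = 5  ⇒  r_B = 5 − 4 = 1

rB=1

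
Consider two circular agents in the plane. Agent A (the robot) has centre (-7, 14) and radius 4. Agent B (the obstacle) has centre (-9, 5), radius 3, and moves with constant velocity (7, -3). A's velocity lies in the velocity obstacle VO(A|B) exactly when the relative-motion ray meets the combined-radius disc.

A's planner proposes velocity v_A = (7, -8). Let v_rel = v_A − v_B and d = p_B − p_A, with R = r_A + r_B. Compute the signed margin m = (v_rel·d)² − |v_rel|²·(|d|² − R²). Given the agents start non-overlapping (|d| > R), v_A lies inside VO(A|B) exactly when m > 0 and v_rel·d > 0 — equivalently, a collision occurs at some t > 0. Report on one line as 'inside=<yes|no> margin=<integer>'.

d = (-2, -9),  |d|² = 85;  R = 4+3 = 7,  c = 85−7² = 36
v_rel = (0, -5),  |v_rel|² = 25;  v_rel·d = (0)·(-2) + (-5)·(-9) = 45
25·t² − 90·t + 36 = 0  ⇒  m = 45² − 25·36 = 1125
m = 1125 > 0,  v_rel·d = 45 > 0  ⇒  inside

inside=yes margin=1125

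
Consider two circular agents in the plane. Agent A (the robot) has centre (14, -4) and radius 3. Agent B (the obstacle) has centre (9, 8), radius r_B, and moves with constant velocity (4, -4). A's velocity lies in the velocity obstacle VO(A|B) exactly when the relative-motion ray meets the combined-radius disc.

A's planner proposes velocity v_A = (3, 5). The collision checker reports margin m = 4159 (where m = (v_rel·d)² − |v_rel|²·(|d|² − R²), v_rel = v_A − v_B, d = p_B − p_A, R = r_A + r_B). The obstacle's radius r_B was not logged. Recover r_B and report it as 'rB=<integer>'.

m = 4159
d = (-5, 12);  v_rel = (-1, 9),  |v_rel|² = 82
v_rel×d = (-1)·(12) − (9)·(-5) = 33
since m = R²·82 − 33²:  R² = (1089 + 4159) / 82 = 64
R = √64 = 8  ⇒  r_B = 8 − 3 = 5

rB=5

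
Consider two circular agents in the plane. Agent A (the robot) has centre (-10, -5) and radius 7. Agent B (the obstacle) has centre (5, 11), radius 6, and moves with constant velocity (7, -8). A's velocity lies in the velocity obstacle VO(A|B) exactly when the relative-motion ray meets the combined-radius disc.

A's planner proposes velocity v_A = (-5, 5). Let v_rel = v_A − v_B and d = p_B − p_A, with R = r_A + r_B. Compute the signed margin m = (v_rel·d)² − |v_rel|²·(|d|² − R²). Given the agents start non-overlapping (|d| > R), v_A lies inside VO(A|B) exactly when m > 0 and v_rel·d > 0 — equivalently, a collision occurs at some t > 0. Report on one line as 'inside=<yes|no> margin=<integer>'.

d = (15, 16),  |d|² = 481;  R = 7+6 = 13,  c = 481−13² = 312
v_rel = (-12, 13),  |v_rel|² = 313;  v_rel·d = (-12)·(15) + (13)·(16) = 28
313·t² − 56·t + 312 = 0  ⇒  m = 28² − 313·312 = -96872
m = -96872 < 0,  v_rel·d = 28 > 0  ⇒  outside

inside=no margin=-96872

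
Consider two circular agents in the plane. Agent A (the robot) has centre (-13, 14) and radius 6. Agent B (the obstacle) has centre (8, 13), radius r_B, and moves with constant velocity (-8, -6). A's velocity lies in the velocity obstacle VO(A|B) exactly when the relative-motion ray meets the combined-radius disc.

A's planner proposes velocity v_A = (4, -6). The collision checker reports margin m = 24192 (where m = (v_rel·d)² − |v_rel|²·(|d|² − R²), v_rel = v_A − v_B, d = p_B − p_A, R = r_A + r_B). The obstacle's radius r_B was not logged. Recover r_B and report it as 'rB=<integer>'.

m = 24192
d = (21, -1);  v_rel = (12, 0),  |v_rel|² = 144
v_rel×d = (12)·(-1) − (0)·(21) = -12
since m = R²·144 − (-12)²:  R² = (144 + 24192) / 144 = 169
R = √169 = 13  ⇒  r_B = 13 − 6 = 7

rB=7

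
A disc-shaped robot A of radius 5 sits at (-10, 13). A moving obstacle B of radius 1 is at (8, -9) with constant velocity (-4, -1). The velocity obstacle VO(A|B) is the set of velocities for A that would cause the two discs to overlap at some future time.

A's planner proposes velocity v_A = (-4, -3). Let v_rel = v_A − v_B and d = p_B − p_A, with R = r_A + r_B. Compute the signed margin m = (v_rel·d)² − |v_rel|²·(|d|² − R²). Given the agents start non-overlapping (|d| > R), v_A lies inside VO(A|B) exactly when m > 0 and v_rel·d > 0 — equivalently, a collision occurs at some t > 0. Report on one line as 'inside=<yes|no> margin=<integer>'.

d = (18, -22),  |d|² = 808;  R = 5+1 = 6,  c = 808−6² = 772
v_rel = (0, -2),  |v_rel|² = 4;  v_rel·d = (0)·(18) + (-2)·(-22) = 44
4·t² − 88·t + 772 = 0  ⇒  m = 44² − 4·772 = -1152
m = -1152 < 0,  v_rel·d = 44 > 0  ⇒  outside

inside=no margin=-1152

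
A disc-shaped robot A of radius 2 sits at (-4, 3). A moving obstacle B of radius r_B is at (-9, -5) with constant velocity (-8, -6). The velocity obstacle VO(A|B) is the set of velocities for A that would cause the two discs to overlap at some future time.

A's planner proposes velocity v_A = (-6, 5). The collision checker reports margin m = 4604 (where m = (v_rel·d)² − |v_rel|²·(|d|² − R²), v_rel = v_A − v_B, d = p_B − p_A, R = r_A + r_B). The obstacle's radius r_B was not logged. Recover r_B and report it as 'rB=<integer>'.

m = 4604
d = (-5, -8);  v_rel = (2, 11),  |v_rel|² = 125
v_rel×d = (2)·(-8) − (11)·(-5) = 39
since m = R²·125 − 39²:  R² = (1521 + 4604) / 125 = 49
R = √49 = 7  ⇒  r_B = 7 − 2 = 5

rB=5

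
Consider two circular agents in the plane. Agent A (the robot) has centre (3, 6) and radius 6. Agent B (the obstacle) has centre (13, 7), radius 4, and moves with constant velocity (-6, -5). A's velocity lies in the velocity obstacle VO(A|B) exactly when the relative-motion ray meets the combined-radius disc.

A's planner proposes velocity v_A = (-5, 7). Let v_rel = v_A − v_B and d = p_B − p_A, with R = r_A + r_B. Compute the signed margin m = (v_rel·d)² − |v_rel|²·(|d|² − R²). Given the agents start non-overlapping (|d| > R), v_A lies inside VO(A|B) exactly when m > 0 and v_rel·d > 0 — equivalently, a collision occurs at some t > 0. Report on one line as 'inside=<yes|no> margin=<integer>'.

d = (10, 1),  |d|² = 101;  R = 6+4 = 10,  c = 101−10² = 1
v_rel = (1, 12),  |v_rel|² = 145;  v_rel·d = (1)·(10) + (12)·(1) = 22
145·t² − 44·t + 1 = 0  ⇒  m = 22² − 145·1 = 339
m = 339 > 0,  v_rel·d = 22 > 0  ⇒  inside

inside=yes margin=339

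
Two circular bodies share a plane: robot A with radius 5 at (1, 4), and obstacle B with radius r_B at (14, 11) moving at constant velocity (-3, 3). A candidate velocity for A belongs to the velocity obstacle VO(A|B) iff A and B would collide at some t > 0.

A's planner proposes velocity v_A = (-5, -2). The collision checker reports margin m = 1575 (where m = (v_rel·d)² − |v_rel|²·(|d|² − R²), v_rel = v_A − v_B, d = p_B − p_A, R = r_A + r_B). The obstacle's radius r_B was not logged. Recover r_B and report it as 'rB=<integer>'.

m = 1575
d = (13, 7);  v_rel = (-2, -5),  |v_rel|² = 29
v_rel×d = (-2)·(7) − (-5)·(13) = 51
since m = R²·29 − 51²:  R² = (2601 + 1575) / 29 = 144
R = √144 = 12  ⇒  r_B = 12 − 5 = 7

rB=7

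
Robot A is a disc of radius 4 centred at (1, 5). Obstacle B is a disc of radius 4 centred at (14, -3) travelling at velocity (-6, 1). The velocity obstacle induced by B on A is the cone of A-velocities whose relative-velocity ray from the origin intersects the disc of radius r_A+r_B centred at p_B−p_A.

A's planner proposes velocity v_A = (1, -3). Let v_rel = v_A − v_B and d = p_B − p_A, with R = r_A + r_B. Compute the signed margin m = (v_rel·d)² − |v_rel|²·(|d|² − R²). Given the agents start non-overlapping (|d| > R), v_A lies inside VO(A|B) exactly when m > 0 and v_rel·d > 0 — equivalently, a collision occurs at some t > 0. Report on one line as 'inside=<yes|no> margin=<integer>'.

d = (13, -8),  |d|² = 233;  R = 4+4 = 8,  c = 233−8² = 169
v_rel = (7, -4),  |v_rel|² = 65;  v_rel·d = (7)·(13) + (-4)·(-8) = 123
65·t² − 246·t + 169 = 0  ⇒  m = 123² − 65·169 = 4144
m = 4144 > 0,  v_rel·d = 123 > 0  ⇒  inside

inside=yes margin=4144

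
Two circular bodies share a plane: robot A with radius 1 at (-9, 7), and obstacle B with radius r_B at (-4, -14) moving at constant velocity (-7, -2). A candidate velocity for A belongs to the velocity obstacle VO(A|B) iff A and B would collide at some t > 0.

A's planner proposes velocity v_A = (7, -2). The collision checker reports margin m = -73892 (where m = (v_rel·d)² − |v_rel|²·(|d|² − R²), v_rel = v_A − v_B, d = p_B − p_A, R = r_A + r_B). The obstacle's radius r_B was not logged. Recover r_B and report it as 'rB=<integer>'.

m = -73892
d = (5, -21);  v_rel = (14, 0),  |v_rel|² = 196
v_rel×d = (14)·(-21) − (0)·(5) = -294
since m = R²·196 − (-294)²:  R² = (86436 + -73892) / 196 = 64
R = √64 = 8  ⇒  r_B = 8 − 1 = 7

rB=7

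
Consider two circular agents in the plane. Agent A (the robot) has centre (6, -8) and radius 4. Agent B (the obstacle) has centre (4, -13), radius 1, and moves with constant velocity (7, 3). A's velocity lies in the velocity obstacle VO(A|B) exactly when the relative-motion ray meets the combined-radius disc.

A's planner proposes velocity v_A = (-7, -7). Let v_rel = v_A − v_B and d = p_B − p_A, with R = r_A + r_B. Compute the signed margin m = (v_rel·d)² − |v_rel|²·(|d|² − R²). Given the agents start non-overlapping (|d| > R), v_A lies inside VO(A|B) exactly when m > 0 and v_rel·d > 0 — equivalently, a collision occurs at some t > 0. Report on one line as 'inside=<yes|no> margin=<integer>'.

d = (-2, -5),  |d|² = 29;  R = 4+1 = 5,  c = 29−5² = 4
v_rel = (-14, -10),  |v_rel|² = 296;  v_rel·d = (-14)·(-2) + (-10)·(-5) = 78
296·t² − 156·t + 4 = 0  ⇒  m = 78² − 296·4 = 4900
m = 4900 > 0,  v_rel·d = 78 > 0  ⇒  inside

inside=yes margin=4900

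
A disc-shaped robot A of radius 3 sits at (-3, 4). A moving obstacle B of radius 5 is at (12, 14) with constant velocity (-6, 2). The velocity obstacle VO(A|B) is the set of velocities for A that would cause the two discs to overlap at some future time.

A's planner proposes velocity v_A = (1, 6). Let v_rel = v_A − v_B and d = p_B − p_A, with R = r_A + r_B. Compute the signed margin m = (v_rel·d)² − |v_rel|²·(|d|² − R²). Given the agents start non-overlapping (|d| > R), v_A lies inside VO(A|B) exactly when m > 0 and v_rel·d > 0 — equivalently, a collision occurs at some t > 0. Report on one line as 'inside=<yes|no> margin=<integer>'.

d = (15, 10),  |d|² = 325;  R = 3+5 = 8,  c = 325−8² = 261
v_rel = (7, 4),  |v_rel|² = 65;  v_rel·d = (7)·(15) + (4)·(10) = 145
65·t² − 290·t + 261 = 0  ⇒  m = 145² − 65·261 = 4060
m = 4060 > 0,  v_rel·d = 145 > 0  ⇒  inside

inside=yes margin=4060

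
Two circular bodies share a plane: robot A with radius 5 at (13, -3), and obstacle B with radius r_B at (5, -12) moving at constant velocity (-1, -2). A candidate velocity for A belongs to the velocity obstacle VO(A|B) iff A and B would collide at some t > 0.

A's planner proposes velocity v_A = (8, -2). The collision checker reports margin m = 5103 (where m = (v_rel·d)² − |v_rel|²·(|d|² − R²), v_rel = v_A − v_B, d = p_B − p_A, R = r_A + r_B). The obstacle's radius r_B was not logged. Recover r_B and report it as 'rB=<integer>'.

m = 5103
d = (-8, -9);  v_rel = (9, 0),  |v_rel|² = 81
v_rel×d = (9)·(-9) − (0)·(-8) = -81
since m = R²·81 − (-81)²:  R² = (6561 + 5103) / 81 = 144
R = √144 = 12  ⇒  r_B = 12 − 5 = 7

rB=7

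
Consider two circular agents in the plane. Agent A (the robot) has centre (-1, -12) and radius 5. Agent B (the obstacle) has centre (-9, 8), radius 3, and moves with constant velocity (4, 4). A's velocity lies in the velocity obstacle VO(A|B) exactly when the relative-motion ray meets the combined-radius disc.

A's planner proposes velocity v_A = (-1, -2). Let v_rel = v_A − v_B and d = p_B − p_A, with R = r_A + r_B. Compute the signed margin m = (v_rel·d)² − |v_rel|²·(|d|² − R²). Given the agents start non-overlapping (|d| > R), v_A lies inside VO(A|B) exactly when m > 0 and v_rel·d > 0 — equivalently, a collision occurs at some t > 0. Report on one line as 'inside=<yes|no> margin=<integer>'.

d = (-8, 20),  |d|² = 464;  R = 5+3 = 8,  c = 464−8² = 400
v_rel = (-5, -6),  |v_rel|² = 61;  v_rel·d = (-5)·(-8) + (-6)·(20) = -80
61·t² + 160·t + 400 = 0  ⇒  m = (-80)² − 61·400 = -18000
m = -18000 < 0,  v_rel·d = -80 < 0  ⇒  outside

inside=no margin=-18000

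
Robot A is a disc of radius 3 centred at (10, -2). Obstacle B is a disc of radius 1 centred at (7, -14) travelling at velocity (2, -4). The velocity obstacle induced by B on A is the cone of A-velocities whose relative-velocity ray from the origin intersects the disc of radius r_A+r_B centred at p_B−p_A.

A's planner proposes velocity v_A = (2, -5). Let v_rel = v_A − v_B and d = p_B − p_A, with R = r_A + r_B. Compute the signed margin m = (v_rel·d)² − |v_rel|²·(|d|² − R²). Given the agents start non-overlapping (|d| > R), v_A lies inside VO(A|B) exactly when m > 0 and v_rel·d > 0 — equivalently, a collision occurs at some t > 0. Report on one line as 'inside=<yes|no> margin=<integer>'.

d = (-3, -12),  |d|² = 153;  R = 3+1 = 4,  c = 153−4² = 137
v_rel = (0, -1),  |v_rel|² = 1;  v_rel·d = (0)·(-3) + (-1)·(-12) = 12
1·t² − 24·t + 137 = 0  ⇒  m = 12² − 1·137 = 7
m = 7 > 0,  v_rel·d = 12 > 0  ⇒  inside

inside=yes margin=7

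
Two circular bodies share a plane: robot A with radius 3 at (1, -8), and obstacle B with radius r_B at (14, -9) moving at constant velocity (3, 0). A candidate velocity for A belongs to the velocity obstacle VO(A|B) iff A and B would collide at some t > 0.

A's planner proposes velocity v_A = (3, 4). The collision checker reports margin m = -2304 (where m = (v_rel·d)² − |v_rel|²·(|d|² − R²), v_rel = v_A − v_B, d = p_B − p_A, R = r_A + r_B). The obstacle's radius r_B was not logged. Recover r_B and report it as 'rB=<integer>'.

m = -2304
d = (13, -1);  v_rel = (0, 4),  |v_rel|² = 16
v_rel×d = (0)·(-1) − (4)·(13) = -52
since m = R²·16 − (-52)²:  R² = (2704 + -2304) / 16 = 25
R = √25 = 5  ⇒  r_B = 5 − 3 = 2

rB=2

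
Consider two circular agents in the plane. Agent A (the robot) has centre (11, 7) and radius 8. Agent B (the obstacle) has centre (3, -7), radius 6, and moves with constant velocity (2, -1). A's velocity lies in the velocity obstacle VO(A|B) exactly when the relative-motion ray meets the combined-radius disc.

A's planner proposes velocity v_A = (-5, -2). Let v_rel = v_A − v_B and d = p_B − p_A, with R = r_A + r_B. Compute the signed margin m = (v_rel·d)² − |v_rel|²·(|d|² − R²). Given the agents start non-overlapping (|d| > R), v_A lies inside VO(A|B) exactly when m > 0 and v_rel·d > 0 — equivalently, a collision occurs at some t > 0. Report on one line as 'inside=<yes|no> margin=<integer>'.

d = (-8, -14),  |d|² = 260;  R = 8+6 = 14,  c = 260−14² = 64
v_rel = (-7, -1),  |v_rel|² = 50;  v_rel·d = (-7)·(-8) + (-1)·(-14) = 70
50·t² − 140·t + 64 = 0  ⇒  m = 70² − 50·64 = 1700
m = 1700 > 0,  v_rel·d = 70 > 0  ⇒  inside

inside=yes margin=1700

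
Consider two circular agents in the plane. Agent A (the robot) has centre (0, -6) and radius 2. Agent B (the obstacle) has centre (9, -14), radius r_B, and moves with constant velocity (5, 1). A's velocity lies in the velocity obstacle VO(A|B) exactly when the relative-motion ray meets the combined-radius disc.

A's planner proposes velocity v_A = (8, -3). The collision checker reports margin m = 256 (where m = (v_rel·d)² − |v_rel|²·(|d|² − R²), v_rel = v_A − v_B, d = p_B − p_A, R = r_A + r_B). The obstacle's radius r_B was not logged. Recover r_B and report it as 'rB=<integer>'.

m = 256
d = (9, -8);  v_rel = (3, -4),  |v_rel|² = 25
v_rel×d = (3)·(-8) − (-4)·(9) = 12
since m = R²·25 − 12²:  R² = (144 + 256) / 25 = 16
R = √16 = 4  ⇒  r_B = 4 − 2 = 2

rB=2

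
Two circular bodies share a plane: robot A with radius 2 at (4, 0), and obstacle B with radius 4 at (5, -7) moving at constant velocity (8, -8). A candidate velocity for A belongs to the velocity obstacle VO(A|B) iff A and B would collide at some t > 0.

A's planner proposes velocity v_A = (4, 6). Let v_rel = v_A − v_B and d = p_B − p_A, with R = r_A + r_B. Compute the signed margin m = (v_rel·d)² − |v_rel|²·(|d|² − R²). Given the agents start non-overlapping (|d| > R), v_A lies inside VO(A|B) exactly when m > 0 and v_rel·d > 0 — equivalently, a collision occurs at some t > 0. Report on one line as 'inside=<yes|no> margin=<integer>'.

d = (1, -7),  |d|² = 50;  R = 2+4 = 6,  c = 50−6² = 14
v_rel = (-4, 14),  |v_rel|² = 212;  v_rel·d = (-4)·(1) + (14)·(-7) = -102
212·t² + 204·t + 14 = 0  ⇒  m = (-102)² − 212·14 = 7436
m = 7436 > 0,  v_rel·d = -102 < 0  ⇒  outside

inside=no margin=7436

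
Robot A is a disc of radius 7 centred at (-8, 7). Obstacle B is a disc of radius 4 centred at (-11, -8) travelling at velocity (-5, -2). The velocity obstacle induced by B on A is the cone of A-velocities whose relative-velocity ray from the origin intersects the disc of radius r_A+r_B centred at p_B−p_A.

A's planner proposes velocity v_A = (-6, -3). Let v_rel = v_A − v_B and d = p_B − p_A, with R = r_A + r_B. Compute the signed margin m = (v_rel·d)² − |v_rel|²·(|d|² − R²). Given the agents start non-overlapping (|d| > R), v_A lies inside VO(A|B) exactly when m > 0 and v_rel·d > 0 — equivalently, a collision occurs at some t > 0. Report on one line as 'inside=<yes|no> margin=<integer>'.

d = (-3, -15),  |d|² = 234;  R = 7+4 = 11,  c = 234−11² = 113
v_rel = (-1, -1),  |v_rel|² = 2;  v_rel·d = (-1)·(-3) + (-1)·(-15) = 18
2·t² − 36·t + 113 = 0  ⇒  m = 18² − 2·113 = 98
m = 98 > 0,  v_rel·d = 18 > 0  ⇒  inside

inside=yes margin=98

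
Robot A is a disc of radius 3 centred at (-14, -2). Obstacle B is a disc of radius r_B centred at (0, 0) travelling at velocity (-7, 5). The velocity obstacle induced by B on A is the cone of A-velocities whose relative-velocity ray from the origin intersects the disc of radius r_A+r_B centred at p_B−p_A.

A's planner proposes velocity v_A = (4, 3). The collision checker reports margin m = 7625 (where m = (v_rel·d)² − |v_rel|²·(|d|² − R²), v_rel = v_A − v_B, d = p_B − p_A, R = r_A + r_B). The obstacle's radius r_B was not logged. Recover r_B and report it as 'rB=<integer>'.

m = 7625
d = (14, 2);  v_rel = (11, -2),  |v_rel|² = 125
v_rel×d = (11)·(2) − (-2)·(14) = 50
since m = R²·125 − 50²:  R² = (2500 + 7625) / 125 = 81
R = √81 = 9  ⇒  r_B = 9 − 3 = 6

rB=6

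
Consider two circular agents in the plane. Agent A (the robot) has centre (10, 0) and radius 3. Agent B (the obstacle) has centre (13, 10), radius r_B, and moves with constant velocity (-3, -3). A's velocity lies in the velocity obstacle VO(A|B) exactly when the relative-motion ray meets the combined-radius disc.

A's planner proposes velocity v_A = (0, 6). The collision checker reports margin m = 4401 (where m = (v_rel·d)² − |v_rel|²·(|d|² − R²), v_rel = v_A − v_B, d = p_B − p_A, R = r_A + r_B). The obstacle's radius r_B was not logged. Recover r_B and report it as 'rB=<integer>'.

m = 4401
d = (3, 10);  v_rel = (3, 9),  |v_rel|² = 90
v_rel×d = (3)·(10) − (9)·(3) = 3
since m = R²·90 − 3²:  R² = (9 + 4401) / 90 = 49
R = √49 = 7  ⇒  r_B = 7 − 3 = 4

rB=4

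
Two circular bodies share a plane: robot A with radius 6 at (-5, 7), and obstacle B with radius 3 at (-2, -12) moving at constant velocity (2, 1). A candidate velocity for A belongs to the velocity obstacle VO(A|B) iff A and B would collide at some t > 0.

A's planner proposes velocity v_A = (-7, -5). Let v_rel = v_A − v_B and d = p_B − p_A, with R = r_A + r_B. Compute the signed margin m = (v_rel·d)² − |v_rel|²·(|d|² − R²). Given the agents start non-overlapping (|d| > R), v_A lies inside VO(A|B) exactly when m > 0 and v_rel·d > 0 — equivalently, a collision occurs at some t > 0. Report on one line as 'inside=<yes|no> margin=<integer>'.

d = (3, -19),  |d|² = 370;  R = 6+3 = 9,  c = 370−9² = 289
v_rel = (-9, -6),  |v_rel|² = 117;  v_rel·d = (-9)·(3) + (-6)·(-19) = 87
117·t² − 174·t + 289 = 0  ⇒  m = 87² − 117·289 = -26244
m = -26244 < 0,  v_rel·d = 87 > 0  ⇒  outside

inside=no margin=-26244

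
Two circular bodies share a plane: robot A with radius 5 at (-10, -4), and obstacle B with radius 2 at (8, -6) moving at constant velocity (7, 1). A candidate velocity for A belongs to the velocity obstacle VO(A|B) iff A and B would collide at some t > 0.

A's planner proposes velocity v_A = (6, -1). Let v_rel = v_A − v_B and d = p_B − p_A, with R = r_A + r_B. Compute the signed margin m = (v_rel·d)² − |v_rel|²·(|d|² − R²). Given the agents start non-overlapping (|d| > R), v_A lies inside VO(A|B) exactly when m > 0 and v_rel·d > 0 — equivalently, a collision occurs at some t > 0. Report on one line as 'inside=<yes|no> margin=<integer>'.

d = (18, -2),  |d|² = 328;  R = 5+2 = 7,  c = 328−7² = 279
v_rel = (-1, -2),  |v_rel|² = 5;  v_rel·d = (-1)·(18) + (-2)·(-2) = -14
5·t² + 28·t + 279 = 0  ⇒  m = (-14)² − 5·279 = -1199
m = -1199 < 0,  v_rel·d = -14 < 0  ⇒  outside

inside=no margin=-1199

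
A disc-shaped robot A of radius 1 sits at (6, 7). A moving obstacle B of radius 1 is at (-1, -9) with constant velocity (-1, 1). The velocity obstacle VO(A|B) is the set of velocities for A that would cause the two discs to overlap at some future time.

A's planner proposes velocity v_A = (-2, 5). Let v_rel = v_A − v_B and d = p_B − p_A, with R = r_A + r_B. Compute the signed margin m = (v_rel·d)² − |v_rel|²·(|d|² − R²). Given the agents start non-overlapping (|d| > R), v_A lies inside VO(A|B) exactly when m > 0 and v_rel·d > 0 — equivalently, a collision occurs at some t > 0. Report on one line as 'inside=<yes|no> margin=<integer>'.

d = (-7, -16),  |d|² = 305;  R = 1+1 = 2,  c = 305−2² = 301
v_rel = (-1, 4),  |v_rel|² = 17;  v_rel·d = (-1)·(-7) + (4)·(-16) = -57
17·t² + 114·t + 301 = 0  ⇒  m = (-57)² − 17·301 = -1868
m = -1868 < 0,  v_rel·d = -57 < 0  ⇒  outside

inside=no margin=-1868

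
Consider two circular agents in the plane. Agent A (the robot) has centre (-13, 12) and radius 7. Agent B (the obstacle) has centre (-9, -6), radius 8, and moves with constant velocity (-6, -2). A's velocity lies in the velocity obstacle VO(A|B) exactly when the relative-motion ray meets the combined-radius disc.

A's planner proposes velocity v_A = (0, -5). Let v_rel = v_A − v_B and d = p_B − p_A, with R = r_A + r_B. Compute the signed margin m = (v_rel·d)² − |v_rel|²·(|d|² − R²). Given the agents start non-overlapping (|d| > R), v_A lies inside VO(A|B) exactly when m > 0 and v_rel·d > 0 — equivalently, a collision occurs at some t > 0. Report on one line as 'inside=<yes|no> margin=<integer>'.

d = (4, -18),  |d|² = 340;  R = 7+8 = 15,  c = 340−15² = 115
v_rel = (6, -3),  |v_rel|² = 45;  v_rel·d = (6)·(4) + (-3)·(-18) = 78
45·t² − 156·t + 115 = 0  ⇒  m = 78² − 45·115 = 909
m = 909 > 0,  v_rel·d = 78 > 0  ⇒  inside

inside=yes margin=909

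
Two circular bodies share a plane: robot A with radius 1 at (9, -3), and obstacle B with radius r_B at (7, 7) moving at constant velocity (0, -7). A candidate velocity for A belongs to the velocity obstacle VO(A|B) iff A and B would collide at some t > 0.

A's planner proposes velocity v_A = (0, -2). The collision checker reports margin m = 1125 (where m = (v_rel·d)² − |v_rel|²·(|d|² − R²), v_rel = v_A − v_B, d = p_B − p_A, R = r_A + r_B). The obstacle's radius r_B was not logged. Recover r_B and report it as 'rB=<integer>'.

m = 1125
d = (-2, 10);  v_rel = (0, 5),  |v_rel|² = 25
v_rel×d = (0)·(10) − (5)·(-2) = 10
since m = R²·25 − 10²:  R² = (100 + 1125) / 25 = 49
R = √49 = 7  ⇒  r_B = 7 − 1 = 6

rB=6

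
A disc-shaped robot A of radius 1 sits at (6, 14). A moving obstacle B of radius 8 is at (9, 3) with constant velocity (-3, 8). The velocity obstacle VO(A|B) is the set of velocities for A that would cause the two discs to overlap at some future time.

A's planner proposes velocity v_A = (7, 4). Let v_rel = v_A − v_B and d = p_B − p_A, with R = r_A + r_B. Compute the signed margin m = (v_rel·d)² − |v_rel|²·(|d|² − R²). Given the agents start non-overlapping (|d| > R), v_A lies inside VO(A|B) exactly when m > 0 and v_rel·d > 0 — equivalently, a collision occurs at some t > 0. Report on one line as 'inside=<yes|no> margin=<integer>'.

d = (3, -11),  |d|² = 130;  R = 1+8 = 9,  c = 130−9² = 49
v_rel = (10, -4),  |v_rel|² = 116;  v_rel·d = (10)·(3) + (-4)·(-11) = 74
116·t² − 148·t + 49 = 0  ⇒  m = 74² − 116·49 = -208
m = -208 < 0,  v_rel·d = 74 > 0  ⇒  outside

inside=no margin=-208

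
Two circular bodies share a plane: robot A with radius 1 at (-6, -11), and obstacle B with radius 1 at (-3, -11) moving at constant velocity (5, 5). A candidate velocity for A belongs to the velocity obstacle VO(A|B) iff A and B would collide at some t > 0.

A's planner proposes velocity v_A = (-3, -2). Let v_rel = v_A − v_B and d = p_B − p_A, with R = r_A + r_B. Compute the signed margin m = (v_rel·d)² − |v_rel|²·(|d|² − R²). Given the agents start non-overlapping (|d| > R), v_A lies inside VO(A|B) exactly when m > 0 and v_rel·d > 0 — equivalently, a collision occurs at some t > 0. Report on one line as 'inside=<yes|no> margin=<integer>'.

d = (3, 0),  |d|² = 9;  R = 1+1 = 2,  c = 9−2² = 5
v_rel = (-8, -7),  |v_rel|² = 113;  v_rel·d = (-8)·(3) + (-7)·(0) = -24
113·t² + 48·t + 5 = 0  ⇒  m = (-24)² − 113·5 = 11
m = 11 > 0,  v_rel·d = -24 < 0  ⇒  outside

inside=no margin=11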